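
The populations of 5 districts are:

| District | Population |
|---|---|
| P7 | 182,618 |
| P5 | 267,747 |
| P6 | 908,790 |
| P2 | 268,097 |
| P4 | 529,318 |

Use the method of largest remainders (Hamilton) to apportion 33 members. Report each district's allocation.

P7 3, P5 4, P6 14, P2 4, P4 8

Standard divisor: 2156570 ÷ 33 ≈ 65350.606.
Standard quotas: P7 2.7944, P5 4.0971, P6 13.9064, P2 4.1024, P4 8.0997.
Lower quotas: P7 2, P5 4, P6 13, P2 4, P4 8 (sum 31, leaving 2 seats).
Remainders in descending order: P6 0.9064, P7 0.7944, P2 0.1024, P4 0.0997, P5 0.0971.
The surplus seats go to P6, P7.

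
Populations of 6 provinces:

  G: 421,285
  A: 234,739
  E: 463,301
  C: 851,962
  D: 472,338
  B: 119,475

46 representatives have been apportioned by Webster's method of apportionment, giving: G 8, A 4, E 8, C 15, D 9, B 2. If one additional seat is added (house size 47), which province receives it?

C

Priority for the next seat is population ÷ (current seats + 0.5).
Priorities: G 49562.941, A 52164.222, E 54506.000, C 54965.290, D 49719.789, B 47790.000.
Highest priority: C.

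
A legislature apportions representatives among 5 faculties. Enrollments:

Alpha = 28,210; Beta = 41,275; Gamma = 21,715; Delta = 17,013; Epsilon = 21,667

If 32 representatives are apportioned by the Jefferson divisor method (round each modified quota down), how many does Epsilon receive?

5

Standard divisor 129880/32 ≈ 4058.75; standard quotas: Alpha 6.950, Beta 10.169, Gamma 5.350, Delta 4.192, Epsilon 5.338.
Rounding down gives 6, 10, 5, 4, 5 = 30 seats, so the divisor must be adjusted.
With modified divisor 3700: modified quotas Alpha 7.624, Beta 11.155, Gamma 5.869, Delta 4.598, Epsilon 5.856.
Rounding down: Alpha 7, Beta 11, Gamma 5, Delta 4, Epsilon 5 (total 32).
Epsilon receives 5.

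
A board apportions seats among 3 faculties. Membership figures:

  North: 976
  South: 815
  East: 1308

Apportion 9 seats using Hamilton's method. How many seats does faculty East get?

4

Total 3099; standard divisor 3099/9 ≈ 344.333.
Standard quotas: North 2.834, South 2.367, East 3.799.
Lower quotas: North 2, South 2, East 3 (sum 7, leaving 2 seats).
Remainders in descending order: North 0.834, East 0.799, South 0.367.
Largest remainders: North, East receive the extra seats.
East receives 4.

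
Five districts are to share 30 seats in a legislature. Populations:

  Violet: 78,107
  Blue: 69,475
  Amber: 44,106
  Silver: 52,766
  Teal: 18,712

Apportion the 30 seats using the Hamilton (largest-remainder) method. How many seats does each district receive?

The standard divisor is 263166/30 ≈ 8772.2.
Standard quotas: Violet 8.9039, Blue 7.9199, Amber 5.0279, Silver 6.0151, Teal 2.1331.
Lower quotas: Violet 8, Blue 7, Amber 5, Silver 6, Teal 2 (sum 28, leaving 2 seats).
Remainders in descending order: Blue 0.9199, Violet 0.9039, Teal 0.1331, Amber 0.0279, Silver 0.0151.
The surplus seats go to Blue, Violet.

Violet=9, Blue=8, Amber=5, Silver=6, Teal=2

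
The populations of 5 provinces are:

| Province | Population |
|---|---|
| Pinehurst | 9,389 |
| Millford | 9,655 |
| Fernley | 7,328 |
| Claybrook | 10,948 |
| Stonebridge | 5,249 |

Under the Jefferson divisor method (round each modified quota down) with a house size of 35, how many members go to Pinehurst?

Standard divisor 42569/35 ≈ 1216.257; standard quotas: Pinehurst 7.720, Millford 7.938, Fernley 6.025, Claybrook 9.001, Stonebridge 4.316.
Rounding down gives 7, 7, 6, 9, 4 = 33 seats, so the divisor must be adjusted.
With modified divisor 1100: modified quotas Pinehurst 8.535, Millford 8.777, Fernley 6.662, Claybrook 9.953, Stonebridge 4.772.
Rounding down: Pinehurst 8, Millford 8, Fernley 6, Claybrook 9, Stonebridge 4 (total 35).
Pinehurst receives 8.

8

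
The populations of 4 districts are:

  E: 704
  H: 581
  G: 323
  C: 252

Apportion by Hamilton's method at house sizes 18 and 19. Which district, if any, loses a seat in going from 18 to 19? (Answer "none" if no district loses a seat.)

At 18 seats: E 7, H 6, G 3, C 2.
At 19 seats: E 7, H 6, G 3, C 3.
No district's allocation decreased.

none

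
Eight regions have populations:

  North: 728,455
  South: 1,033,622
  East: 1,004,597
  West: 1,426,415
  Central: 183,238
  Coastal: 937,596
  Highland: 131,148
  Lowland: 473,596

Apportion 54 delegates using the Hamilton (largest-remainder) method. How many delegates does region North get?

7

Standard divisor: 5918667 ÷ 54 ≈ 109604.944.
Standard quotas: North 6.6462, South 9.4304, East 9.1656, West 13.0141, Central 1.6718, Coastal 8.5543, Highland 1.1966, Lowland 4.3209.
Lower quotas: North 6, South 9, East 9, West 13, Central 1, Coastal 8, Highland 1, Lowland 4 (sum 51, leaving 3 seats).
Remainders in descending order: Central 0.6718, North 0.6462, Coastal 0.5543, South 0.4304, Lowland 0.3209, Highland 0.1966, East 0.1656, West 0.0141.
The surplus seats go to Central, North, Coastal.
North receives 7.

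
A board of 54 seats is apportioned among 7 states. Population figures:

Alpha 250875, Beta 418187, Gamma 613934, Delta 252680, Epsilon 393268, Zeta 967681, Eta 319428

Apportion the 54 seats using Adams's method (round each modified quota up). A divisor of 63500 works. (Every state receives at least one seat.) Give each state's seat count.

With modified divisor 63500: modified quotas Alpha 3.951, Beta 6.586, Gamma 9.668, Delta 3.979, Epsilon 6.193, Zeta 15.239, Eta 5.030.
Rounding up: Alpha 4, Beta 7, Gamma 10, Delta 4, Epsilon 7, Zeta 16, Eta 6 (total 54).

Alpha=4; Beta=7; Gamma=10; Delta=4; Epsilon=7; Zeta=16; Eta=6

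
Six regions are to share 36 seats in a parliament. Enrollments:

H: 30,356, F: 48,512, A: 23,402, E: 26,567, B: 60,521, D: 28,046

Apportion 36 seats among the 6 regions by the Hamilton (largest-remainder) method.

Total 217404; standard divisor 217404/36 = 6039.
Standard quotas: H 5.0267, F 8.0331, A 3.8751, E 4.3992, B 10.0217, D 4.6441.
Lower quotas: H 5, F 8, A 3, E 4, B 10, D 4 (sum 34, leaving 2 seats).
Remainders in descending order: A 0.8751, D 0.6441, E 0.3992, F 0.0331, H 0.0267, B 0.0217.
The surplus seats go to A, D.

H 5, F 8, A 4, E 4, B 10, D 5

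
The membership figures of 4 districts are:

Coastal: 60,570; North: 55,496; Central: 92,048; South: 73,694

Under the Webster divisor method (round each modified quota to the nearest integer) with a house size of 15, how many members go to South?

4

Standard divisor 281808/15 ≈ 18787.2; standard quotas: Coastal 3.224, North 2.954, Central 4.900, South 3.923.
Rounding to the nearest integer gives Coastal 3, North 3, Central 5, South 4 — total 15, matching the house size, so no adjustment is needed.
South receives 4.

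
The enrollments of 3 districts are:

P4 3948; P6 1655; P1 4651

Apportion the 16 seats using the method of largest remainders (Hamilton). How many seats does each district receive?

The standard divisor is 10254/16 ≈ 640.875.
Standard quotas: P4 6.160, P6 2.582, P1 7.257.
Lower quotas: P4 6, P6 2, P1 7 (sum 15, leaving 1 seat).
Remainders in descending order: P6 0.582, P1 0.257, P4 0.160.
The surplus seat goes to P6.

P4: 6, P6: 3, P1: 7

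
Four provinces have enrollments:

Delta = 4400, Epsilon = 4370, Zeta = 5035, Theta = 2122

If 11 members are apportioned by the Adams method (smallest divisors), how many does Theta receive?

2

Standard divisor 15927/11 ≈ 1447.909; standard quotas: Delta 3.039, Epsilon 3.018, Zeta 3.477, Theta 1.466.
Rounding up gives 4, 4, 4, 2 = 14 seats, so the divisor must be adjusted.
With modified divisor 1900: modified quotas Delta 2.316, Epsilon 2.300, Zeta 2.650, Theta 1.117.
Rounding up: Delta 3, Epsilon 3, Zeta 3, Theta 2 (total 11).
Theta receives 2.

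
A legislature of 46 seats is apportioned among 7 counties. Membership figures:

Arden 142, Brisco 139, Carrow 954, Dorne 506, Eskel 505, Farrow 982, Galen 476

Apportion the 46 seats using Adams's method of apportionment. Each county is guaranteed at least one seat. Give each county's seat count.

Standard divisor 3704/46 ≈ 80.522; standard quotas: Arden 1.763, Brisco 1.726, Carrow 11.848, Dorne 6.284, Eskel 6.272, Farrow 12.195, Galen 5.911.
Rounding up gives 2, 2, 12, 7, 7, 13, 6 = 49 seats, so the divisor must be adjusted.
With modified divisor 86: modified quotas Arden 1.651, Brisco 1.616, Carrow 11.093, Dorne 5.884, Eskel 5.872, Farrow 11.419, Galen 5.535.
Rounding up: Arden 2, Brisco 2, Carrow 12, Dorne 6, Eskel 6, Farrow 12, Galen 6 (total 46).

Arden 2, Brisco 2, Carrow 12, Dorne 6, Eskel 6, Farrow 12, Galen 6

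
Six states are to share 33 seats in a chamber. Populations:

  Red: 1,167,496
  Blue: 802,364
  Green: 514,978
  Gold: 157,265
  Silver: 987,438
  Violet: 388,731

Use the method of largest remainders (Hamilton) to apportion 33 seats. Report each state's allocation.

Total 4018272; standard divisor 4018272/33 ≈ 121765.818.
Standard quotas: Red 9.5880, Blue 6.5894, Green 4.2292, Gold 1.2915, Silver 8.1093, Violet 3.1924.
Lower quotas: Red 9, Blue 6, Green 4, Gold 1, Silver 8, Violet 3 (sum 31, leaving 2 seats).
Remainders in descending order: Blue 0.5894, Red 0.5880, Gold 0.2915, Green 0.2292, Violet 0.1924, Silver 0.1093.
Largest remainders: Blue, Red receive the extra seats.

Red=10; Blue=7; Green=4; Gold=1; Silver=8; Violet=3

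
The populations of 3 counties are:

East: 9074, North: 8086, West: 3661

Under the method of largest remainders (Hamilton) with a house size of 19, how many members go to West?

The standard divisor is 20821/19 ≈ 1095.842.
Standard quotas: East 8.2804, North 7.3788, West 3.3408.
Lower quotas: East 8, North 7, West 3 (sum 18, leaving 1 seat).
Remainders in descending order: North 0.3788, West 0.3408, East 0.2804.
Largest remainder: North receives the extra seat.
West receives 3.

3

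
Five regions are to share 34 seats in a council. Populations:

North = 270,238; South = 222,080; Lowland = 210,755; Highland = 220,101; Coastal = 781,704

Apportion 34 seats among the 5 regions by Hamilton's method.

North 5, South 5, Lowland 4, Highland 4, Coastal 16

Standard divisor: 1704878 ÷ 34 ≈ 50143.471.
Standard quotas: North 5.3893, South 4.4289, Lowland 4.2030, Highland 4.3894, Coastal 15.5893.
Lower quotas: North 5, South 4, Lowland 4, Highland 4, Coastal 15 (sum 32, leaving 2 seats).
Remainders in descending order: Coastal 0.5893, South 0.4289, Highland 0.3894, North 0.3893, Lowland 0.2030.
The surplus seats go to Coastal, South.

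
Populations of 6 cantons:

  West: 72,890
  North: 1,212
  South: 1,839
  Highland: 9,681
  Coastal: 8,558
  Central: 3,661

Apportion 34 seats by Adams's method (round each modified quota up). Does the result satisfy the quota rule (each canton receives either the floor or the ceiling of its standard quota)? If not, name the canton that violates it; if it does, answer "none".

West

Standard quotas: West 25.329, North 0.421, South 0.639, Highland 3.364, Coastal 2.974, Central 1.272.
Adams allocation: West 23, North 1, South 1, Highland 4, Coastal 3, Central 2.
West has quota 25.329 (lower 25, upper 26) but receives 23 — outside the quota interval.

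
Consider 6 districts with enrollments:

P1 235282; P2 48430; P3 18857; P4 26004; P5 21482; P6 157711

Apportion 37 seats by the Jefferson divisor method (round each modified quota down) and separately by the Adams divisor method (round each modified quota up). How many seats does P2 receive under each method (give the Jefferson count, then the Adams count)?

Jefferson: P1 18, P2 3, P3 1, P4 2, P5 1, P6 12.
Adams: P1 16, P2 4, P3 2, P4 2, P5 2, P6 11.
P2 gets 3 under Jefferson and 4 under Adams.

3 and 4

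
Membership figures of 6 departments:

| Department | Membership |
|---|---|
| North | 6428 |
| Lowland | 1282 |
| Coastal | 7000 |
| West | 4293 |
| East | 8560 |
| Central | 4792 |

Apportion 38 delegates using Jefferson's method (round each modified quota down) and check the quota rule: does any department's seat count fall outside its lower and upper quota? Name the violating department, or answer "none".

none

Standard quotas: North 7.549, Lowland 1.506, Coastal 8.221, West 5.042, East 10.053, Central 5.628.
Jefferson allocation: North 8, Lowland 1, Coastal 8, West 5, East 10, Central 6.
Every allocation lies between the lower and upper quota.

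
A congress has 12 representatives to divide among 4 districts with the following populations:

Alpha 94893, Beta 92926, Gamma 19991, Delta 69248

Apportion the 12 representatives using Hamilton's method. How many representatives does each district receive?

Alpha 4, Beta 4, Gamma 1, Delta 3

Total 277058; standard divisor 277058/12 ≈ 23088.167.
Standard quotas: Alpha 4.1100, Beta 4.0248, Gamma 0.8659, Delta 2.9993.
Lower quotas: Alpha 4, Beta 4, Gamma 0, Delta 2 (sum 10, leaving 2 seats).
Remainders in descending order: Delta 0.9993, Gamma 0.8659, Alpha 0.1100, Beta 0.0248.
The surplus seats go to Delta, Gamma.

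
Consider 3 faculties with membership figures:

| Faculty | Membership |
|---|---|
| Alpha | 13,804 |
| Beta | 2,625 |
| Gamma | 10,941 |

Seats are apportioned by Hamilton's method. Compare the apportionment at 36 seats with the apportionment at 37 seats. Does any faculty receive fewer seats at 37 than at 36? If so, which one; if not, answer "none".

Beta

At 36 seats: Alpha 18, Beta 4, Gamma 14.
At 37 seats: Alpha 19, Beta 3, Gamma 15.
Beta drops from 4 to 3.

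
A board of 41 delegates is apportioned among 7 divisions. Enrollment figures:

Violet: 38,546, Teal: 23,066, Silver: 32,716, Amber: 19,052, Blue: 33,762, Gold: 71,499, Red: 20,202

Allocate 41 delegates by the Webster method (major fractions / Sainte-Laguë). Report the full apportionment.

Violet=7, Teal=4, Silver=6, Amber=3, Blue=6, Gold=12, Red=3

Standard divisor 238843/41 ≈ 5825.439; standard quotas: Violet 6.617, Teal 3.960, Silver 5.616, Amber 3.270, Blue 5.796, Gold 12.274, Red 3.468.
Rounding to the nearest integer gives Violet 7, Teal 4, Silver 6, Amber 3, Blue 6, Gold 12, Red 3 — total 41, matching the house size, so no adjustment is needed.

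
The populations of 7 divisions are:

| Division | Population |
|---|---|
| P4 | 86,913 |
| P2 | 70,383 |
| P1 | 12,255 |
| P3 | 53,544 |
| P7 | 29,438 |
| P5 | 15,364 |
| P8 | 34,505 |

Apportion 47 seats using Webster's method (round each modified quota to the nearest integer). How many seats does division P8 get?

Standard divisor 302402/47 ≈ 6434.085; standard quotas: P4 13.508, P2 10.939, P1 1.905, P3 8.322, P7 4.575, P5 2.388, P8 5.363.
Rounding to the nearest integer gives P4 14, P2 11, P1 2, P3 8, P7 5, P5 2, P8 5 — total 47, matching the house size, so no adjustment is needed.
P8 receives 5.

5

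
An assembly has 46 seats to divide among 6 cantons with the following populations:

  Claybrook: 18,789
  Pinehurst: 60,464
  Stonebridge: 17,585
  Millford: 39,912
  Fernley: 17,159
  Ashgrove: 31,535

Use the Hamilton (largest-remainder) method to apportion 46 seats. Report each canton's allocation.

Standard divisor: 185444 ÷ 46 ≈ 4031.391.
Standard quotas: Claybrook 4.6607, Pinehurst 14.9983, Stonebridge 4.3620, Millford 9.9003, Fernley 4.2563, Ashgrove 7.8224.
Lower quotas: Claybrook 4, Pinehurst 14, Stonebridge 4, Millford 9, Fernley 4, Ashgrove 7 (sum 42, leaving 4 seats).
Remainders in descending order: Pinehurst 0.9983, Millford 0.9003, Ashgrove 0.8224, Claybrook 0.6607, Stonebridge 0.3620, Fernley 0.2563.
Largest remainders: Pinehurst, Millford, Ashgrove, Claybrook receive the extra seats.

Claybrook 5, Pinehurst 15, Stonebridge 4, Millford 10, Fernley 4, Ashgrove 8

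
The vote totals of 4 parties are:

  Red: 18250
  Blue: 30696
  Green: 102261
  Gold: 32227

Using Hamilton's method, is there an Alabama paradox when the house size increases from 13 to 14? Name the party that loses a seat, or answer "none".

At 13 seats: Red 2, Blue 2, Green 7, Gold 2.
At 14 seats: Red 1, Blue 2, Green 8, Gold 3.
Red drops from 2 to 1.

Red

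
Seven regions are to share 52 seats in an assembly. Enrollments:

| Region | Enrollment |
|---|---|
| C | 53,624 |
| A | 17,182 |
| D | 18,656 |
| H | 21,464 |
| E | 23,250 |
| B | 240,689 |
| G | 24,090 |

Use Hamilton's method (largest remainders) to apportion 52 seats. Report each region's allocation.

C 7; A 2; D 3; H 3; E 3; B 31; G 3

Total 398955; standard divisor 398955/52 ≈ 7672.212.
Standard quotas: C 6.9894, A 2.2395, D 2.4316, H 2.7976, E 3.0304, B 31.3715, G 3.1399.
Lower quotas: C 6, A 2, D 2, H 2, E 3, B 31, G 3 (sum 49, leaving 3 seats).
Remainders in descending order: C 0.9894, H 0.7976, D 0.4316, B 0.3715, A 0.2395, G 0.1399, E 0.0304.
Largest remainders: C, H, D receive the extra seats.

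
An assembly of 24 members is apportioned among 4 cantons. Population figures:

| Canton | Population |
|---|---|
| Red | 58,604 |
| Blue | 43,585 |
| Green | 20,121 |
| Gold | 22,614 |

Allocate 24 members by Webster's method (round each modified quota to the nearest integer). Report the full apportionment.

Standard divisor 144924/24 ≈ 6038.5; standard quotas: Red 9.705, Blue 7.218, Green 3.332, Gold 3.745.
Rounding to the nearest integer gives Red 10, Blue 7, Green 3, Gold 4 — total 24, matching the house size, so no adjustment is needed.

Red 10, Blue 7, Green 3, Gold 4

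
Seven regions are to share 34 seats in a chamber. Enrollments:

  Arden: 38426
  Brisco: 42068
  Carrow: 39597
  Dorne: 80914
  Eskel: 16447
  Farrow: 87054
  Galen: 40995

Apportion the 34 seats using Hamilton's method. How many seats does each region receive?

The standard divisor is 345501/34 ≈ 10161.794.
Standard quotas: Arden 3.7814, Brisco 4.1398, Carrow 3.8967, Dorne 7.9626, Eskel 1.6185, Farrow 8.5668, Galen 4.0342.
Lower quotas: Arden 3, Brisco 4, Carrow 3, Dorne 7, Eskel 1, Farrow 8, Galen 4 (sum 30, leaving 4 seats).
Remainders in descending order: Dorne 0.9626, Carrow 0.8967, Arden 0.7814, Eskel 0.6185, Farrow 0.5668, Brisco 0.1398, Galen 0.0342.
The surplus seats go to Dorne, Carrow, Arden, Eskel.

Arden 4, Brisco 4, Carrow 4, Dorne 8, Eskel 2, Farrow 8, Galen 4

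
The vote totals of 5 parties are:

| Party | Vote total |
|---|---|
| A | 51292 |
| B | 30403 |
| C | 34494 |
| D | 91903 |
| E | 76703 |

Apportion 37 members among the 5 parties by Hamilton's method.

A: 7, B: 4, C: 4, D: 12, E: 10

The standard divisor is 284795/37 ≈ 7697.162.
Standard quotas: A 6.6638, B 3.9499, C 4.4814, D 11.9399, E 9.9651.
Lower quotas: A 6, B 3, C 4, D 11, E 9 (sum 33, leaving 4 seats).
Remainders in descending order: E 0.9651, B 0.9499, D 0.9399, A 0.6638, C 0.4814.
The surplus seats go to E, B, D, A.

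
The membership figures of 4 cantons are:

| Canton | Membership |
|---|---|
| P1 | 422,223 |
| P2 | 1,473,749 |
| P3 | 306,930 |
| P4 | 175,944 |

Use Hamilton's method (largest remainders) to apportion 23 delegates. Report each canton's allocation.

P1: 4, P2: 14, P3: 3, P4: 2

Standard divisor: 2378846 ÷ 23 ≈ 103428.087.
Standard quotas: P1 4.0823, P2 14.2490, P3 2.9676, P4 1.7011.
Lower quotas: P1 4, P2 14, P3 2, P4 1 (sum 21, leaving 2 seats).
Remainders in descending order: P3 0.9676, P4 0.7011, P2 0.2490, P1 0.0823.
The surplus seats go to P3, P4.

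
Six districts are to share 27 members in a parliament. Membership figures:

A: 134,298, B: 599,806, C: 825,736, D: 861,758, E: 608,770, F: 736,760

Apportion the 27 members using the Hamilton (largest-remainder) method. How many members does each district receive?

Total 3767128; standard divisor 3767128/27 ≈ 139523.259.
Standard quotas: A 0.9625, B 4.2990, C 5.9183, D 6.1764, E 4.3632, F 5.2806.
Lower quotas: A 0, B 4, C 5, D 6, E 4, F 5 (sum 24, leaving 3 seats).
Remainders in descending order: A 0.9625, C 0.9183, E 0.3632, B 0.2990, F 0.2806, D 0.1764.
Largest remainders: A, C, E receive the extra seats.

A=1, B=4, C=6, D=6, E=5, F=5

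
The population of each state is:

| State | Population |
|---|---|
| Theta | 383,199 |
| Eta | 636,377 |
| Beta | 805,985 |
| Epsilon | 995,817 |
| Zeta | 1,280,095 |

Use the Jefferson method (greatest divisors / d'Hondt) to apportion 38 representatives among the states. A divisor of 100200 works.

With modified divisor 100200: modified quotas Theta 3.824, Eta 6.351, Beta 8.044, Epsilon 9.938, Zeta 12.775.
Rounding down: Theta 3, Eta 6, Beta 8, Epsilon 9, Zeta 12 (total 38).

Theta 3; Eta 6; Beta 8; Epsilon 9; Zeta 12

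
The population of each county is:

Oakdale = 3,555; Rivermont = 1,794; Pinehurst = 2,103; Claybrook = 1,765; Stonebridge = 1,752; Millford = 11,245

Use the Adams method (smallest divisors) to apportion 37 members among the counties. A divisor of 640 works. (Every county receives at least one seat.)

With modified divisor 640: modified quotas Oakdale 5.555, Rivermont 2.803, Pinehurst 3.286, Claybrook 2.758, Stonebridge 2.737, Millford 17.570.
Rounding up: Oakdale 6, Rivermont 3, Pinehurst 4, Claybrook 3, Stonebridge 3, Millford 18 (total 37).

Oakdale 6, Rivermont 3, Pinehurst 4, Claybrook 3, Stonebridge 3, Millford 18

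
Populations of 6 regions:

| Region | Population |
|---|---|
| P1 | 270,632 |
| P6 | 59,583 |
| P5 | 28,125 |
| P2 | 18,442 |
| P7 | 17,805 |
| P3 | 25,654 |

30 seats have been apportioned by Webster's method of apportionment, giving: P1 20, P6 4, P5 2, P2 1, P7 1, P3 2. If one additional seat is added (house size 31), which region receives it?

P6

Priority for the next seat is population ÷ (current seats + 0.5).
Priorities: P1 13201.561, P6 13240.667, P5 11250.000, P2 12294.667, P7 11870.000, P3 10261.600.
Highest priority: P6.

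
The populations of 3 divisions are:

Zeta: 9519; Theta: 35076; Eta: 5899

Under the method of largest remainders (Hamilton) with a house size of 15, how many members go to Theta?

10

The standard divisor is 50494/15 ≈ 3366.267.
Standard quotas: Zeta 2.8278, Theta 10.4199, Eta 1.7524.
Lower quotas: Zeta 2, Theta 10, Eta 1 (sum 13, leaving 2 seats).
Remainders in descending order: Zeta 0.8278, Eta 0.7524, Theta 0.4199.
The surplus seats go to Zeta, Eta.
Theta receives 10.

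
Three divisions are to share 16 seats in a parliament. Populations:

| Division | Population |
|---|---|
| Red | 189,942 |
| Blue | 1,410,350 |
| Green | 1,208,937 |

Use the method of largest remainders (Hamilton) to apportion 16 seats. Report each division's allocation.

Standard divisor: 2809229 ÷ 16 ≈ 175576.812.
Standard quotas: Red 1.0818, Blue 8.0327, Green 6.8855.
Lower quotas: Red 1, Blue 8, Green 6 (sum 15, leaving 1 seat).
Remainders in descending order: Green 0.8855, Red 0.0818, Blue 0.0327.
The surplus seat goes to Green.

Red: 1; Blue: 8; Green: 7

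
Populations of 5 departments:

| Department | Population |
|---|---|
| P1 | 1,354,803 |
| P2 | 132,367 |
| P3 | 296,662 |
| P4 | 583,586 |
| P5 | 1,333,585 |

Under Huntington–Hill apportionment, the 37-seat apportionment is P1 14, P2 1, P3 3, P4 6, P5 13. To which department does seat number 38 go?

Priority for the next seat is population ÷ (√(s·(s+1))).
Priorities: P1 93490.289, P2 93597.603, P3 85638.943, P4 90049.275, P5 98851.897.
Highest priority: P5.

P5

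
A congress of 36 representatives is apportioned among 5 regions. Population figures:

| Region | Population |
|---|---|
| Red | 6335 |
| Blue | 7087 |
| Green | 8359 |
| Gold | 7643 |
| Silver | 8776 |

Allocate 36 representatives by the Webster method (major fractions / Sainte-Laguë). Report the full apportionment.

Red 6, Blue 7, Green 8, Gold 7, Silver 8

Standard divisor 38200/36 ≈ 1061.111; standard quotas: Red 5.970, Blue 6.679, Green 7.878, Gold 7.203, Silver 8.271.
Rounding to the nearest integer gives Red 6, Blue 7, Green 8, Gold 7, Silver 8 — total 36, matching the house size, so no adjustment is needed.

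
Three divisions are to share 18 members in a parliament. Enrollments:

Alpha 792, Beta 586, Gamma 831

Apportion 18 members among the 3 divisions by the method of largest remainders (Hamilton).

Total 2209; standard divisor 2209/18 ≈ 122.722.
Standard quotas: Alpha 6.454, Beta 4.775, Gamma 6.771.
Lower quotas: Alpha 6, Beta 4, Gamma 6 (sum 16, leaving 2 seats).
Remainders in descending order: Beta 0.775, Gamma 0.771, Alpha 0.454.
The surplus seats go to Beta, Gamma.

Alpha 6; Beta 5; Gamma 7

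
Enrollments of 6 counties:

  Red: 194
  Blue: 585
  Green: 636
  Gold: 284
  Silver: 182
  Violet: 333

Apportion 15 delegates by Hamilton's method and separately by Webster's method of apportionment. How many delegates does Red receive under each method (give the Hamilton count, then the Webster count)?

2 and 1

Hamilton: Red 2, Blue 4, Green 4, Gold 2, Silver 1, Violet 2.
Webster: Red 1, Blue 4, Green 5, Gold 2, Silver 1, Violet 2.
Red gets 2 under Hamilton and 1 under Webster.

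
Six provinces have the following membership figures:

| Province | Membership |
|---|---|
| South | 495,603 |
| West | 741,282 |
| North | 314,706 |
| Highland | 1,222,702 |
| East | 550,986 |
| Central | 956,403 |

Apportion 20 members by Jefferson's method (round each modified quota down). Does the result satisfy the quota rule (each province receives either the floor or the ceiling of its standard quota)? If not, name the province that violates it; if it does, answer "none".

Standard quotas: South 2.315, West 3.463, North 1.470, Highland 5.711, East 2.574, Central 4.467.
Jefferson allocation: South 2, West 4, North 1, Highland 6, East 2, Central 5.
Every allocation lies between the lower and upper quota.

none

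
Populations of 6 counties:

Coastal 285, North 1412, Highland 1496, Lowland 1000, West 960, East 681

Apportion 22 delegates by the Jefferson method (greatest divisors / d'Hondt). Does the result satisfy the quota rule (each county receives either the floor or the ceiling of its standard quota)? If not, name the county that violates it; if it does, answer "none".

none

Standard quotas: Coastal 1.075, North 5.325, Highland 5.641, Lowland 3.771, West 3.620, East 2.568.
Jefferson allocation: Coastal 1, North 5, Highland 6, Lowland 4, West 4, East 2.
Every allocation lies between the lower and upper quota.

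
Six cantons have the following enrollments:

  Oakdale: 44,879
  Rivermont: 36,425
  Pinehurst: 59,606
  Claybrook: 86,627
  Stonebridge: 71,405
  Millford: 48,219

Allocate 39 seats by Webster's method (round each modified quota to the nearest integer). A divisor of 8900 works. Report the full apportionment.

With modified divisor 8900: modified quotas Oakdale 5.043, Rivermont 4.093, Pinehurst 6.697, Claybrook 9.733, Stonebridge 8.023, Millford 5.418.
Rounding to the nearest integer: Oakdale 5, Rivermont 4, Pinehurst 7, Claybrook 10, Stonebridge 8, Millford 5 (total 39).

Oakdale 5; Rivermont 4; Pinehurst 7; Claybrook 10; Stonebridge 8; Millford 5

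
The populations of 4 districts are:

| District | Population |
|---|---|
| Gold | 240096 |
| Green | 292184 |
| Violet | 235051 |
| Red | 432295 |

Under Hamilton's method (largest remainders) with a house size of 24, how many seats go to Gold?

5

Standard divisor: 1199626 ÷ 24 ≈ 49984.417.
Standard quotas: Gold 4.8034, Green 5.8455, Violet 4.7025, Red 8.6486.
Lower quotas: Gold 4, Green 5, Violet 4, Red 8 (sum 21, leaving 3 seats).
Remainders in descending order: Green 0.8455, Gold 0.8034, Violet 0.7025, Red 0.6486.
Largest remainders: Green, Gold, Violet receive the extra seats.
Gold receives 5.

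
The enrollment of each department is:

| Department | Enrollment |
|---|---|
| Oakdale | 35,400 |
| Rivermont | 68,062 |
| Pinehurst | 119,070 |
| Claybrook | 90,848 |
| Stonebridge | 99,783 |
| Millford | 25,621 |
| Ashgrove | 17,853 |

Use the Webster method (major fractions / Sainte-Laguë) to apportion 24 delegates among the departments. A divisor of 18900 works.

With modified divisor 18900: modified quotas Oakdale 1.873, Rivermont 3.601, Pinehurst 6.300, Claybrook 4.807, Stonebridge 5.280, Millford 1.356, Ashgrove 0.945.
Rounding to the nearest integer: Oakdale 2, Rivermont 4, Pinehurst 6, Claybrook 5, Stonebridge 5, Millford 1, Ashgrove 1 (total 24).

Oakdale 2; Rivermont 4; Pinehurst 6; Claybrook 5; Stonebridge 5; Millford 1; Ashgrove 1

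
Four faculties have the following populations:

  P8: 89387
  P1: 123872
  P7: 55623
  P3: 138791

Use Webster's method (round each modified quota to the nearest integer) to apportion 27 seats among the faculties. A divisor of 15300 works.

P8 6, P1 8, P7 4, P3 9

With modified divisor 15300: modified quotas P8 5.842, P1 8.096, P7 3.635, P3 9.071.
Rounding to the nearest integer: P8 6, P1 8, P7 4, P3 9 (total 27).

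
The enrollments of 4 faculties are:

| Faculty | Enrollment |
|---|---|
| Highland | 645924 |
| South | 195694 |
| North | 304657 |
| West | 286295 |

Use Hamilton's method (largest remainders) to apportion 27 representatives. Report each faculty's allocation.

The standard divisor is 1432570/27 ≈ 53058.148.
Standard quotas: Highland 12.1739, South 3.6883, North 5.7419, West 5.3959.
Lower quotas: Highland 12, South 3, North 5, West 5 (sum 25, leaving 2 seats).
Remainders in descending order: North 0.7419, South 0.6883, West 0.3959, Highland 0.1739.
The surplus seats go to North, South.

Highland: 12, South: 4, North: 6, West: 5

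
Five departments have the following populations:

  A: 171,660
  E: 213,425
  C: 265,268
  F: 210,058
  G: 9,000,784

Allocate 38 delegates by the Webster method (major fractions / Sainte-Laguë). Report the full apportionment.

Standard divisor 9861195/38 ≈ 259505.132; standard quotas: A 0.661, E 0.822, C 1.022, F 0.809, G 34.684.
Rounding to the nearest integer gives 1, 1, 1, 1, 35 = 39 seats, so the divisor must be adjusted.
With modified divisor 264800: modified quotas A 0.648, E 0.806, C 1.002, F 0.793, G 33.991.
Rounding to the nearest integer: A 1, E 1, C 1, F 1, G 34 (total 38).

A 1, E 1, C 1, F 1, G 34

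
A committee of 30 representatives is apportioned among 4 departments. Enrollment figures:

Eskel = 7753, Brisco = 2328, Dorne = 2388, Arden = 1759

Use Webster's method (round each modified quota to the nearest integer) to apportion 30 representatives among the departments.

Eskel=16, Brisco=5, Dorne=5, Arden=4

Standard divisor 14228/30 ≈ 474.267; standard quotas: Eskel 16.347, Brisco 4.909, Dorne 5.035, Arden 3.709.
Rounding to the nearest integer gives Eskel 16, Brisco 5, Dorne 5, Arden 4 — total 30, matching the house size, so no adjustment is needed.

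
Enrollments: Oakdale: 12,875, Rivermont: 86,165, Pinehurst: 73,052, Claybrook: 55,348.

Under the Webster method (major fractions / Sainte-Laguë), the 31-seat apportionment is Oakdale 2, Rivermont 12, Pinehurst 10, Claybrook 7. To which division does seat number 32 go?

Priority for the next seat is population ÷ (current seats + 0.5).
Priorities: Oakdale 5150.000, Rivermont 6893.200, Pinehurst 6957.333, Claybrook 7379.733.
Highest priority: Claybrook.

Claybrook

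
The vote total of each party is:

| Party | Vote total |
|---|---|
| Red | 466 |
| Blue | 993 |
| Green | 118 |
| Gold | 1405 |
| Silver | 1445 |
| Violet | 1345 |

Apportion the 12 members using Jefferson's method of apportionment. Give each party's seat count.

Red 1; Blue 2; Green 0; Gold 3; Silver 3; Violet 3

Standard divisor 5772/12 ≈ 481; standard quotas: Red 0.969, Blue 2.064, Green 0.245, Gold 2.921, Silver 3.004, Violet 2.796.
Rounding down gives 0, 2, 0, 2, 3, 2 = 9 seats, so the divisor must be adjusted.
With modified divisor 400: modified quotas Red 1.165, Blue 2.482, Green 0.295, Gold 3.513, Silver 3.612, Violet 3.362.
Rounding down: Red 1, Blue 2, Green 0, Gold 3, Silver 3, Violet 3 (total 12).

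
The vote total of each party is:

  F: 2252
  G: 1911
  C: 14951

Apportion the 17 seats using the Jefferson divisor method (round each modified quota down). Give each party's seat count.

Standard divisor 19114/17 ≈ 1124.353; standard quotas: F 2.003, G 1.700, C 13.297.
Rounding down gives 2, 1, 13 = 16 seats, so the divisor must be adjusted.
With modified divisor 1000: modified quotas F 2.252, G 1.911, C 14.951.
Rounding down: F 2, G 1, C 14 (total 17).

F 2; G 1; C 14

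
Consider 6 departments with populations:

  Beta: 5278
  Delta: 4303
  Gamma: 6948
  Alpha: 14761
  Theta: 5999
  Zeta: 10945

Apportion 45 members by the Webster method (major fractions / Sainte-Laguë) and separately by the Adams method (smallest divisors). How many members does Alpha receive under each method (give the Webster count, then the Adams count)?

14 and 13

Webster: Beta 5, Delta 4, Gamma 6, Alpha 14, Theta 6, Zeta 10.
Adams: Beta 5, Delta 4, Gamma 7, Alpha 13, Theta 6, Zeta 10.
Alpha gets 14 under Webster and 13 under Adams.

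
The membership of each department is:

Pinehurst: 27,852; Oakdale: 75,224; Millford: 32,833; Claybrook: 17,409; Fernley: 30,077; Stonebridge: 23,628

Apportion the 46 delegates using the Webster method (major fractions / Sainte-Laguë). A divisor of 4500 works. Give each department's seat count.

With modified divisor 4500: modified quotas Pinehurst 6.189, Oakdale 16.716, Millford 7.296, Claybrook 3.869, Fernley 6.684, Stonebridge 5.251.
Rounding to the nearest integer: Pinehurst 6, Oakdale 17, Millford 7, Claybrook 4, Fernley 7, Stonebridge 5 (total 46).

Pinehurst=6, Oakdale=17, Millford=7, Claybrook=4, Fernley=7, Stonebridge=5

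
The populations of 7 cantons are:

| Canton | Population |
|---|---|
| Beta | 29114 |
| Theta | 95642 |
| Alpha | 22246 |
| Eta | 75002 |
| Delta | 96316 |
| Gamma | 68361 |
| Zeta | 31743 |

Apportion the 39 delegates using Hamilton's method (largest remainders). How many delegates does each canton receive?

The standard divisor is 418424/39 ≈ 10728.821.
Standard quotas: Beta 2.7136, Theta 8.9145, Alpha 2.0735, Eta 6.9907, Delta 8.9773, Gamma 6.3717, Zeta 2.9587.
Lower quotas: Beta 2, Theta 8, Alpha 2, Eta 6, Delta 8, Gamma 6, Zeta 2 (sum 34, leaving 5 seats).
Remainders in descending order: Eta 0.9907, Delta 0.9773, Zeta 0.9587, Theta 0.9145, Beta 0.7136, Gamma 0.3717, Alpha 0.0735.
Largest remainders: Eta, Delta, Zeta, Theta, Beta receive the extra seats.

Beta: 3, Theta: 9, Alpha: 2, Eta: 7, Delta: 9, Gamma: 6, Zeta: 3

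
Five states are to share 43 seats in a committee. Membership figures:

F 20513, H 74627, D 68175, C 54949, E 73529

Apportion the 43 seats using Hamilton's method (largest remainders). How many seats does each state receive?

Standard divisor: 291793 ÷ 43 ≈ 6785.884.
Standard quotas: F 3.0229, H 10.9974, D 10.0466, C 8.0975, E 10.8356.
Lower quotas: F 3, H 10, D 10, C 8, E 10 (sum 41, leaving 2 seats).
Remainders in descending order: H 0.9974, E 0.8356, C 0.0975, D 0.0466, F 0.0229.
Largest remainders: H, E receive the extra seats.

F 3, H 11, D 10, C 8, E 11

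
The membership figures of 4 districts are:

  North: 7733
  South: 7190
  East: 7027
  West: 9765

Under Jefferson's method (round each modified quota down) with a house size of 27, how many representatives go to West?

8

Standard divisor 31715/27 ≈ 1174.63; standard quotas: North 6.583, South 6.121, East 5.982, West 8.313.
Rounding down gives 6, 6, 5, 8 = 25 seats, so the divisor must be adjusted.
With modified divisor 1100: modified quotas North 7.030, South 6.536, East 6.388, West 8.877.
Rounding down: North 7, South 6, East 6, West 8 (total 27).
West receives 8.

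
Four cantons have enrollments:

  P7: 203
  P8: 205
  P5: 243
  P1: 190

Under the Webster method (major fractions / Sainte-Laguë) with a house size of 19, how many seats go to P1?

4

Standard divisor 841/19 ≈ 44.263; standard quotas: P7 4.586, P8 4.631, P5 5.490, P1 4.293.
Rounding to the nearest integer gives P7 5, P8 5, P5 5, P1 4 — total 19, matching the house size, so no adjustment is needed.
P1 receives 4.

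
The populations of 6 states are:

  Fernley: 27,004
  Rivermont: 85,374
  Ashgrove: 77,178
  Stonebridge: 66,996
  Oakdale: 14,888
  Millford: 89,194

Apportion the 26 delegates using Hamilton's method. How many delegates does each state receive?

Fernley=2; Rivermont=6; Ashgrove=6; Stonebridge=5; Oakdale=1; Millford=6

The standard divisor is 360634/26 ≈ 13870.538.
Standard quotas: Fernley 1.9469, Rivermont 6.1551, Ashgrove 5.5642, Stonebridge 4.8301, Oakdale 1.0734, Millford 6.4305.
Lower quotas: Fernley 1, Rivermont 6, Ashgrove 5, Stonebridge 4, Oakdale 1, Millford 6 (sum 23, leaving 3 seats).
Remainders in descending order: Fernley 0.9469, Stonebridge 0.8301, Ashgrove 0.5642, Millford 0.4305, Rivermont 0.1551, Oakdale 0.0734.
Largest remainders: Fernley, Stonebridge, Ashgrove receive the extra seats.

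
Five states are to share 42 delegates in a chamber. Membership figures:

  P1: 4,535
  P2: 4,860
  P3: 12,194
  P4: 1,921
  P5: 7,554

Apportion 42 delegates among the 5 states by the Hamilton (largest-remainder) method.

P1: 6; P2: 7; P3: 16; P4: 3; P5: 10

Standard divisor: 31064 ÷ 42 ≈ 739.619.
Standard quotas: P1 6.1315, P2 6.5710, P3 16.4869, P4 2.5973, P5 10.2134.
Lower quotas: P1 6, P2 6, P3 16, P4 2, P5 10 (sum 40, leaving 2 seats).
Remainders in descending order: P4 0.5973, P2 0.5710, P3 0.4869, P5 0.2134, P1 0.1315.
Largest remainders: P4, P2 receive the extra seats.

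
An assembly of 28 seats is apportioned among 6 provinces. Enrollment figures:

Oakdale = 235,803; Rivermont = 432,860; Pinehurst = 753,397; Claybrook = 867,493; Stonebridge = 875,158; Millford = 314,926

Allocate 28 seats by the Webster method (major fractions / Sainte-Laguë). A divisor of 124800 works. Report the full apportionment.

Oakdale=2; Rivermont=3; Pinehurst=6; Claybrook=7; Stonebridge=7; Millford=3

With modified divisor 124800: modified quotas Oakdale 1.889, Rivermont 3.468, Pinehurst 6.037, Claybrook 6.951, Stonebridge 7.012, Millford 2.523.
Rounding to the nearest integer: Oakdale 2, Rivermont 3, Pinehurst 6, Claybrook 7, Stonebridge 7, Millford 3 (total 28).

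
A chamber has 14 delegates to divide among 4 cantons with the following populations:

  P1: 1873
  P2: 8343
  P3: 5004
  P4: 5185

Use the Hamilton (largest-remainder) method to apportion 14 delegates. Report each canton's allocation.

The standard divisor is 20405/14 ≈ 1457.5.
Standard quotas: P1 1.2851, P2 5.7242, P3 3.4333, P4 3.5575.
Lower quotas: P1 1, P2 5, P3 3, P4 3 (sum 12, leaving 2 seats).
Remainders in descending order: P2 0.7242, P4 0.5575, P3 0.4333, P1 0.2851.
Largest remainders: P2, P4 receive the extra seats.

P1: 1; P2: 6; P3: 3; P4: 4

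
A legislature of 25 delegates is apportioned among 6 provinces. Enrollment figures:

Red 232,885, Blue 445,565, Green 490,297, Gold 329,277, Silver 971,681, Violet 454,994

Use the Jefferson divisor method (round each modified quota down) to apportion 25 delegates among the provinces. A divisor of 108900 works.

With modified divisor 108900: modified quotas Red 2.139, Blue 4.092, Green 4.502, Gold 3.024, Silver 8.923, Violet 4.178.
Rounding down: Red 2, Blue 4, Green 4, Gold 3, Silver 8, Violet 4 (total 25).

Red=2, Blue=4, Green=4, Gold=3, Silver=8, Violet=4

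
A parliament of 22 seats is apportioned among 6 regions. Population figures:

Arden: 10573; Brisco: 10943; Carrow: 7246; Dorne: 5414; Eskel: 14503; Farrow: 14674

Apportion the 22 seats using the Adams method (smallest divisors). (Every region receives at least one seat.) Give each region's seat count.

Standard divisor 63353/22 ≈ 2879.682; standard quotas: Arden 3.672, Brisco 3.800, Carrow 2.516, Dorne 1.880, Eskel 5.036, Farrow 5.096.
Rounding up gives 4, 4, 3, 2, 6, 6 = 25 seats, so the divisor must be adjusted.
With modified divisor 3570: modified quotas Arden 2.962, Brisco 3.065, Carrow 2.030, Dorne 1.517, Eskel 4.062, Farrow 4.110.
Rounding up: Arden 3, Brisco 4, Carrow 3, Dorne 2, Eskel 5, Farrow 5 (total 22).

Arden 3, Brisco 4, Carrow 3, Dorne 2, Eskel 5, Farrow 5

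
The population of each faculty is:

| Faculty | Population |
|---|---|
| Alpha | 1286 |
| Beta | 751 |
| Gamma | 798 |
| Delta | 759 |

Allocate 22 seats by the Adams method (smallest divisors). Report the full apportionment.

Alpha: 7, Beta: 5, Gamma: 5, Delta: 5

Standard divisor 3594/22 ≈ 163.364; standard quotas: Alpha 7.872, Beta 4.597, Gamma 4.885, Delta 4.646.
Rounding up gives 8, 5, 5, 5 = 23 seats, so the divisor must be adjusted.
With modified divisor 186: modified quotas Alpha 6.914, Beta 4.038, Gamma 4.290, Delta 4.081.
Rounding up: Alpha 7, Beta 5, Gamma 5, Delta 5 (total 22).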